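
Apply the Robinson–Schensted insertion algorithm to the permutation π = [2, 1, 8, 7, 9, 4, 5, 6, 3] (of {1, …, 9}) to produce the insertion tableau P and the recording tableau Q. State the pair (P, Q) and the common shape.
P = [1, 3, 5, 6] / [2, 4, 9] / [7] / [8];  Q = [1, 3, 5, 8] / [2, 4, 7] / [6] / [9];  common shape = (4, 3, 1, 1)

Row-insert the values π_1, π_2, … into P one at a time, bumping the leftmost entry strictly greater than the inserted value down to the next row. The recording tableau Q records, in position (i, j), the step at which that cell was added to P.
  Insert 2 (step 1): P = [2];  Q = [1]
  Insert 1 (step 2): P = [1] / [2];  Q = [1] / [2]
  Insert 8 (step 3): P = [1, 8] / [2];  Q = [1, 3] / [2]
  Insert 7 (step 4): P = [1, 7] / [2, 8];  Q = [1, 3] / [2, 4]
  Insert 9 (step 5): P = [1, 7, 9] / [2, 8];  Q = [1, 3, 5] / [2, 4]
  Insert 4 (step 6): P = [1, 4, 9] / [2, 7] / [8];  Q = [1, 3, 5] / [2, 4] / [6]
  Insert 5 (step 7): P = [1, 4, 5] / [2, 7, 9] / [8];  Q = [1, 3, 5] / [2, 4, 7] / [6]
  Insert 6 (step 8): P = [1, 4, 5, 6] / [2, 7, 9] / [8];  Q = [1, 3, 5, 8] / [2, 4, 7] / [6]
  Insert 3 (step 9): P = [1, 3, 5, 6] / [2, 4, 9] / [7] / [8];  Q = [1, 3, 5, 8] / [2, 4, 7] / [6] / [9]
Final shape: (4, 3, 1, 1).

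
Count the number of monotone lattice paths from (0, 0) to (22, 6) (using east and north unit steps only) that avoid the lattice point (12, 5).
Number of paths = 308672

Total paths from (0, 0) to (22, 6): C(28, 22) = 376740. Paths through (12, 5): (paths (0, 0) → (12, 5)) × (paths (12, 5) → (22, 6)) = C(17, 12) · C(11, 10) = 6188 · 11 = 68068. Avoidance count = 376740 − 68068 = 308672.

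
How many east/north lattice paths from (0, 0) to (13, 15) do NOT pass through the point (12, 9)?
Number of paths = 35384650

Total paths from (0, 0) to (13, 15): C(28, 13) = 37442160. Paths through (12, 9): (paths (0, 0) → (12, 9)) × (paths (12, 9) → (13, 15)) = C(21, 12) · C(7, 1) = 293930 · 7 = 2057510. Avoidance count = 37442160 − 2057510 = 35384650.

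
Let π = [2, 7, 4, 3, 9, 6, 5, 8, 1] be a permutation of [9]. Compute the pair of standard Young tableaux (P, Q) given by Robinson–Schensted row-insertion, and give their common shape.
P = [1, 3, 5, 8] / [2, 6] / [4, 9] / [7];  Q = [1, 2, 5, 8] / [3, 6] / [4, 7] / [9];  common shape = (4, 2, 2, 1)

Row-insert the values π_1, π_2, … into P one at a time, bumping the leftmost entry strictly greater than the inserted value down to the next row. The recording tableau Q records, in position (i, j), the step at which that cell was added to P.
  Insert 2 (step 1): P = [2];  Q = [1]
  Insert 7 (step 2): P = [2, 7];  Q = [1, 2]
  Insert 4 (step 3): P = [2, 4] / [7];  Q = [1, 2] / [3]
  Insert 3 (step 4): P = [2, 3] / [4] / [7];  Q = [1, 2] / [3] / [4]
  Insert 9 (step 5): P = [2, 3, 9] / [4] / [7];  Q = [1, 2, 5] / [3] / [4]
  Insert 6 (step 6): P = [2, 3, 6] / [4, 9] / [7];  Q = [1, 2, 5] / [3, 6] / [4]
  Insert 5 (step 7): P = [2, 3, 5] / [4, 6] / [7, 9];  Q = [1, 2, 5] / [3, 6] / [4, 7]
  Insert 8 (step 8): P = [2, 3, 5, 8] / [4, 6] / [7, 9];  Q = [1, 2, 5, 8] / [3, 6] / [4, 7]
  Insert 1 (step 9): P = [1, 3, 5, 8] / [2, 6] / [4, 9] / [7];  Q = [1, 2, 5, 8] / [3, 6] / [4, 7] / [9]
Final shape: (4, 2, 2, 1).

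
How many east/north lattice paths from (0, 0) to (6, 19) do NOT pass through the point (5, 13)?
Number of paths = 117124

Total paths from (0, 0) to (6, 19): C(25, 6) = 177100. Paths through (5, 13): (paths (0, 0) → (5, 13)) × (paths (5, 13) → (6, 19)) = C(18, 5) · C(7, 1) = 8568 · 7 = 59976. Avoidance count = 177100 − 59976 = 117124.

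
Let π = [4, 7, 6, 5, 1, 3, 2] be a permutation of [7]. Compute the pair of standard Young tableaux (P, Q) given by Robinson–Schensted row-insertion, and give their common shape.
P = [1, 2] / [3, 5] / [4] / [6] / [7];  Q = [1, 2] / [3, 6] / [4] / [5] / [7];  common shape = (2, 2, 1, 1, 1)

Row-insert the values π_1, π_2, … into P one at a time, bumping the leftmost entry strictly greater than the inserted value down to the next row. The recording tableau Q records, in position (i, j), the step at which that cell was added to P.
  Insert 4 (step 1): P = [4];  Q = [1]
  Insert 7 (step 2): P = [4, 7];  Q = [1, 2]
  Insert 6 (step 3): P = [4, 6] / [7];  Q = [1, 2] / [3]
  Insert 5 (step 4): P = [4, 5] / [6] / [7];  Q = [1, 2] / [3] / [4]
  Insert 1 (step 5): P = [1, 5] / [4] / [6] / [7];  Q = [1, 2] / [3] / [4] / [5]
  Insert 3 (step 6): P = [1, 3] / [4, 5] / [6] / [7];  Q = [1, 2] / [3, 6] / [4] / [5]
  Insert 2 (step 7): P = [1, 2] / [3, 5] / [4] / [6] / [7];  Q = [1, 2] / [3, 6] / [4] / [5] / [7]
Final shape: (2, 2, 1, 1, 1).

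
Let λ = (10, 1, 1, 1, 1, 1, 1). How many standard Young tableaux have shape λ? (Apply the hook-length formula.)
# SYT of shape (10, 1, 1, 1, 1, 1, 1) = 5005

Hook-length formula: f^λ = n! / Π hook(c), product over all cells c of the Young diagram. For λ = (10, 1, 1, 1, 1, 1, 1), n = 16 boxes. Hook lengths by row (left-to-right, top-to-bottom): [16, 9, 8, 7, 6, 5, 4, 3, 2, 1]; [6]; [5]; [4]; [3]; [2]; [1]. Product of hooks = 4180377600. So f^λ = 16! / 4180377600 = 20922789888000 / 4180377600 = 5005.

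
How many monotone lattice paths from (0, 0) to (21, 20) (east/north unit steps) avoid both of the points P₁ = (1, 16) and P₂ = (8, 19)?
Number of paths = 269097704088

Inclusion–exclusion. Total paths: C(41, 21) = 269128937220. Through P₁: C(17, 1)·C(24, 20) = 180642. Through P₂: C(27, 8)·C(14, 13) = 31081050. Since P₁ is strictly southwest of P₂, a monotone path through both must visit P₁ then P₂; paths through both = C(17, 1)·C(10, 7)·C(14, 13) = 28560. Avoid both = 269128937220 − 180642 − 31081050 + 28560 = 269097704088.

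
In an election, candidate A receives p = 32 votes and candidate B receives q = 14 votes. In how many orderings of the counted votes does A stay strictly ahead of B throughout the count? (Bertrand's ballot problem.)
Strict-lead orderings = 93865125915

Total orderings of the 46 votes with 32 for A: C(46, 32) = 239877544005. By the Bertrand ballot formula (Cycle Lemma / reflection principle), the number of orderings in which A is strictly ahead of B throughout is (p − q)/(p + q) · C(p + q, p) = (32 − 14)/(32 + 14) · 239877544005 = 93865125915.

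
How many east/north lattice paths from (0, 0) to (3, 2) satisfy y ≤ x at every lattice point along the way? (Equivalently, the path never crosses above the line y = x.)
Number of paths = 5

By the reflection principle (André's argument), the number of monotone paths to (3, 2) with n ≤ m that never go above y = x is C(5, 3) − C(5, 4) = 10 − 5 = 5.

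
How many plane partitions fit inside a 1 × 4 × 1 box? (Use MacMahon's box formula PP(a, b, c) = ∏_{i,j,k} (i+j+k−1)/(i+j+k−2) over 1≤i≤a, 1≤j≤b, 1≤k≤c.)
PP(1, 4, 1) = 5

Evaluate the triple product over i = 1..1, j = 1..4, k = 1..1. The factors are (2/1) · (3/2) · (4/3) · (5/4). The numerators and denominators telescope so the product is an integer; carrying out the multiplication exactly gives PP(1, 4, 1) = 5.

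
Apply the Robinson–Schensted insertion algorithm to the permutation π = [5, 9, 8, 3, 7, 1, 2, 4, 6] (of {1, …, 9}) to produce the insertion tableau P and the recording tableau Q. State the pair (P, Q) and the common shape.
P = [1, 2, 4, 6] / [3, 7] / [5, 8] / [9];  Q = [1, 2, 8, 9] / [3, 5] / [4, 7] / [6];  common shape = (4, 2, 2, 1)

Row-insert the values π_1, π_2, … into P one at a time, bumping the leftmost entry strictly greater than the inserted value down to the next row. The recording tableau Q records, in position (i, j), the step at which that cell was added to P.
  Insert 5 (step 1): P = [5];  Q = [1]
  Insert 9 (step 2): P = [5, 9];  Q = [1, 2]
  Insert 8 (step 3): P = [5, 8] / [9];  Q = [1, 2] / [3]
  Insert 3 (step 4): P = [3, 8] / [5] / [9];  Q = [1, 2] / [3] / [4]
  Insert 7 (step 5): P = [3, 7] / [5, 8] / [9];  Q = [1, 2] / [3, 5] / [4]
  Insert 1 (step 6): P = [1, 7] / [3, 8] / [5] / [9];  Q = [1, 2] / [3, 5] / [4] / [6]
  Insert 2 (step 7): P = [1, 2] / [3, 7] / [5, 8] / [9];  Q = [1, 2] / [3, 5] / [4, 7] / [6]
  Insert 4 (step 8): P = [1, 2, 4] / [3, 7] / [5, 8] / [9];  Q = [1, 2, 8] / [3, 5] / [4, 7] / [6]
  Insert 6 (step 9): P = [1, 2, 4, 6] / [3, 7] / [5, 8] / [9];  Q = [1, 2, 8, 9] / [3, 5] / [4, 7] / [6]
Final shape: (4, 2, 2, 1).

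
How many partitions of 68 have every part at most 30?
p(68, parts ≤ 30) = 2966993

Use the recurrence p(n, m) = p(n, m−1) + p(n−m, m): either the largest part is < m (count p(n, m−1)) or the largest part is exactly m (remove one copy of m, count p(n−m, m)). With p(0, ·) = 1 this gives p(68, parts ≤ 30) = 2966993. (By conjugating Young diagrams, this also counts partitions of 68 into at most 30 parts.)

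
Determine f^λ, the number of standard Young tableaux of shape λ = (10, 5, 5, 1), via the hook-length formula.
# SYT of shape (10, 5, 5, 1) = 34186320

Hook-length formula: f^λ = n! / Π hook(c), product over all cells c of the Young diagram. For λ = (10, 5, 5, 1), n = 21 boxes. Hook lengths by row (left-to-right, top-to-bottom): [13, 11, 10, 9, 8, 5, 4, 3, 2, 1]; [7, 5, 4, 3, 2]; [6, 4, 3, 2, 1]; [1]. Product of hooks = 1494484992000. So f^λ = 21! / 1494484992000 = 51090942171709440000 / 1494484992000 = 34186320.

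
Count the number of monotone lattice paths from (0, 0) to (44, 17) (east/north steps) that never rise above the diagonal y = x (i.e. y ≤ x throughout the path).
Number of paths = 334027589489580

By the reflection principle (André's argument), the number of monotone paths to (44, 17) with n ≤ m that never go above y = x is C(61, 44) − C(61, 45) = 536830054536825 − 202802465047245 = 334027589489580.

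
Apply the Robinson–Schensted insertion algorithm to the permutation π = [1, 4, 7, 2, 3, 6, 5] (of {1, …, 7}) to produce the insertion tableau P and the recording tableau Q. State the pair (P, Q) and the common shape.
P = [1, 2, 3, 5] / [4, 6] / [7];  Q = [1, 2, 3, 6] / [4, 5] / [7];  common shape = (4, 2, 1)

Row-insert the values π_1, π_2, … into P one at a time, bumping the leftmost entry strictly greater than the inserted value down to the next row. The recording tableau Q records, in position (i, j), the step at which that cell was added to P.
  Insert 1 (step 1): P = [1];  Q = [1]
  Insert 4 (step 2): P = [1, 4];  Q = [1, 2]
  Insert 7 (step 3): P = [1, 4, 7];  Q = [1, 2, 3]
  Insert 2 (step 4): P = [1, 2, 7] / [4];  Q = [1, 2, 3] / [4]
  Insert 3 (step 5): P = [1, 2, 3] / [4, 7];  Q = [1, 2, 3] / [4, 5]
  Insert 6 (step 6): P = [1, 2, 3, 6] / [4, 7];  Q = [1, 2, 3, 6] / [4, 5]
  Insert 5 (step 7): P = [1, 2, 3, 5] / [4, 6] / [7];  Q = [1, 2, 3, 6] / [4, 5] / [7]
Final shape: (4, 2, 1).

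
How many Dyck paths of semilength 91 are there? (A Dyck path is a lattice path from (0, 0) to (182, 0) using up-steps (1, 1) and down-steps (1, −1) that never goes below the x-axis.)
C_91 = 3935312233584004685417853572763349509774031680023800

These Dyck paths are counted by the Catalan number C_n = (1/(n + 1)) · C(2n, n). For n = 91: C_91 = (1/92) · C(182, 91) = 362048725489728431058442528694228154899210914562189600/92 = 3935312233584004685417853572763349509774031680023800.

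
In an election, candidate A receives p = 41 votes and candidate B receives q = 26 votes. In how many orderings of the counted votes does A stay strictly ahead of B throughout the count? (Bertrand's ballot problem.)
Strict-lead orderings = 605225888816998680

Total orderings of the 67 votes with 41 for A: C(67, 41) = 2703342303382594104. By the Bertrand ballot formula (Cycle Lemma / reflection principle), the number of orderings in which A is strictly ahead of B throughout is (p − q)/(p + q) · C(p + q, p) = (41 − 26)/(41 + 26) · 2703342303382594104 = 605225888816998680.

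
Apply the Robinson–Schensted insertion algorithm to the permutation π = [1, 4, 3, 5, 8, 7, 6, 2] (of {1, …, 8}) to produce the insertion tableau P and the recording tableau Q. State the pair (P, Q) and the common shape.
P = [1, 2, 5, 6] / [3, 7] / [4] / [8];  Q = [1, 2, 4, 5] / [3, 6] / [7] / [8];  common shape = (4, 2, 1, 1)

Row-insert the values π_1, π_2, … into P one at a time, bumping the leftmost entry strictly greater than the inserted value down to the next row. The recording tableau Q records, in position (i, j), the step at which that cell was added to P.
  Insert 1 (step 1): P = [1];  Q = [1]
  Insert 4 (step 2): P = [1, 4];  Q = [1, 2]
  Insert 3 (step 3): P = [1, 3] / [4];  Q = [1, 2] / [3]
  Insert 5 (step 4): P = [1, 3, 5] / [4];  Q = [1, 2, 4] / [3]
  Insert 8 (step 5): P = [1, 3, 5, 8] / [4];  Q = [1, 2, 4, 5] / [3]
  Insert 7 (step 6): P = [1, 3, 5, 7] / [4, 8];  Q = [1, 2, 4, 5] / [3, 6]
  Insert 6 (step 7): P = [1, 3, 5, 6] / [4, 7] / [8];  Q = [1, 2, 4, 5] / [3, 6] / [7]
  Insert 2 (step 8): P = [1, 2, 5, 6] / [3, 7] / [4] / [8];  Q = [1, 2, 4, 5] / [3, 6] / [7] / [8]
Final shape: (4, 2, 1, 1).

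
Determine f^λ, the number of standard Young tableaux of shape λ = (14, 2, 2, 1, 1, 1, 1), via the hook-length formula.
# SYT of shape (14, 2, 2, 1, 1, 1, 1) = 3879876

Hook-length formula: f^λ = n! / Π hook(c), product over all cells c of the Young diagram. For λ = (14, 2, 2, 1, 1, 1, 1), n = 22 boxes. Hook lengths by row (left-to-right, top-to-bottom): [20, 15, 12, 11, 10, 9, 8, 7, 6, 5, 4, 3, 2, 1]; [7, 2]; [6, 1]; [4]; [3]; [2]; [1]. Product of hooks = 289700167680000. So f^λ = 22! / 289700167680000 = 1124000727777607680000 / 289700167680000 = 3879876.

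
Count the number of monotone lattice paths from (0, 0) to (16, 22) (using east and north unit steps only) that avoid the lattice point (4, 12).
Number of paths = 21063078710

Total paths from (0, 0) to (16, 22): C(38, 16) = 22239974430. Paths through (4, 12): (paths (0, 0) → (4, 12)) × (paths (4, 12) → (16, 22)) = C(16, 4) · C(22, 12) = 1820 · 646646 = 1176895720. Avoidance count = 22239974430 − 1176895720 = 21063078710.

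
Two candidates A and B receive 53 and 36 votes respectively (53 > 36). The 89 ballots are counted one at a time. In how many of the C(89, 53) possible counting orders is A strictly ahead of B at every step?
Strict-lead orderings = 1982863344348895866846516

Total orderings of the 89 votes with 53 for A: C(89, 53) = 10380872802767748949961172. By the Bertrand ballot formula (Cycle Lemma / reflection principle), the number of orderings in which A is strictly ahead of B throughout is (p − q)/(p + q) · C(p + q, p) = (53 − 36)/(53 + 36) · 10380872802767748949961172 = 1982863344348895866846516.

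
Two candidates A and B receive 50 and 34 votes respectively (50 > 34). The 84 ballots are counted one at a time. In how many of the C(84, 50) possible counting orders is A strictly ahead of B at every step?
Strict-lead orderings = 70304834838164197398192

Total orderings of the 84 votes with 50 for A: C(84, 50) = 369100382900362036340508. By the Bertrand ballot formula (Cycle Lemma / reflection principle), the number of orderings in which A is strictly ahead of B throughout is (p − q)/(p + q) · C(p + q, p) = (50 − 34)/(50 + 34) · 369100382900362036340508 = 70304834838164197398192.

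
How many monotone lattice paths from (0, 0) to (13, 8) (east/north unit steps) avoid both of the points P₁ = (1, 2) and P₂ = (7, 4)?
Number of paths = 96138

Inclusion–exclusion. Total paths: C(21, 13) = 203490. Through P₁: C(3, 1)·C(18, 12) = 55692. Through P₂: C(11, 7)·C(10, 6) = 69300. Since P₁ is strictly southwest of P₂, a monotone path through both must visit P₁ then P₂; paths through both = C(3, 1)·C(8, 6)·C(10, 6) = 17640. Avoid both = 203490 − 55692 − 69300 + 17640 = 96138.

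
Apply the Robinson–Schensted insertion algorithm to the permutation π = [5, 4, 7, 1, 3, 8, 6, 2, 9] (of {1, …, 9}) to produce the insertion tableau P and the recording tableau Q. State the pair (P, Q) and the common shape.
P = [1, 2, 6, 9] / [3, 7, 8] / [4] / [5];  Q = [1, 3, 6, 9] / [2, 5, 7] / [4] / [8];  common shape = (4, 3, 1, 1)

Row-insert the values π_1, π_2, … into P one at a time, bumping the leftmost entry strictly greater than the inserted value down to the next row. The recording tableau Q records, in position (i, j), the step at which that cell was added to P.
  Insert 5 (step 1): P = [5];  Q = [1]
  Insert 4 (step 2): P = [4] / [5];  Q = [1] / [2]
  Insert 7 (step 3): P = [4, 7] / [5];  Q = [1, 3] / [2]
  Insert 1 (step 4): P = [1, 7] / [4] / [5];  Q = [1, 3] / [2] / [4]
  Insert 3 (step 5): P = [1, 3] / [4, 7] / [5];  Q = [1, 3] / [2, 5] / [4]
  Insert 8 (step 6): P = [1, 3, 8] / [4, 7] / [5];  Q = [1, 3, 6] / [2, 5] / [4]
  Insert 6 (step 7): P = [1, 3, 6] / [4, 7, 8] / [5];  Q = [1, 3, 6] / [2, 5, 7] / [4]
  Insert 2 (step 8): P = [1, 2, 6] / [3, 7, 8] / [4] / [5];  Q = [1, 3, 6] / [2, 5, 7] / [4] / [8]
  Insert 9 (step 9): P = [1, 2, 6, 9] / [3, 7, 8] / [4] / [5];  Q = [1, 3, 6, 9] / [2, 5, 7] / [4] / [8]
Final shape: (4, 3, 1, 1).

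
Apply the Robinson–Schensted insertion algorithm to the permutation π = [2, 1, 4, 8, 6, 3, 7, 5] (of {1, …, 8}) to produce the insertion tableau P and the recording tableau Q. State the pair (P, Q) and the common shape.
P = [1, 3, 5, 7] / [2, 4, 6] / [8];  Q = [1, 3, 4, 7] / [2, 5, 8] / [6];  common shape = (4, 3, 1)

Row-insert the values π_1, π_2, … into P one at a time, bumping the leftmost entry strictly greater than the inserted value down to the next row. The recording tableau Q records, in position (i, j), the step at which that cell was added to P.
  Insert 2 (step 1): P = [2];  Q = [1]
  Insert 1 (step 2): P = [1] / [2];  Q = [1] / [2]
  Insert 4 (step 3): P = [1, 4] / [2];  Q = [1, 3] / [2]
  Insert 8 (step 4): P = [1, 4, 8] / [2];  Q = [1, 3, 4] / [2]
  Insert 6 (step 5): P = [1, 4, 6] / [2, 8];  Q = [1, 3, 4] / [2, 5]
  Insert 3 (step 6): P = [1, 3, 6] / [2, 4] / [8];  Q = [1, 3, 4] / [2, 5] / [6]
  Insert 7 (step 7): P = [1, 3, 6, 7] / [2, 4] / [8];  Q = [1, 3, 4, 7] / [2, 5] / [6]
  Insert 5 (step 8): P = [1, 3, 5, 7] / [2, 4, 6] / [8];  Q = [1, 3, 4, 7] / [2, 5, 8] / [6]
Final shape: (4, 3, 1).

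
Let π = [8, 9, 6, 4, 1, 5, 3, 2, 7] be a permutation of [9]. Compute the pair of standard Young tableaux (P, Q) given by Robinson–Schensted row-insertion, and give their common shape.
P = [1, 2, 7] / [3, 5] / [4, 9] / [6] / [8];  Q = [1, 2, 9] / [3, 6] / [4, 7] / [5] / [8];  common shape = (3, 2, 2, 1, 1)

Row-insert the values π_1, π_2, … into P one at a time, bumping the leftmost entry strictly greater than the inserted value down to the next row. The recording tableau Q records, in position (i, j), the step at which that cell was added to P.
  Insert 8 (step 1): P = [8];  Q = [1]
  Insert 9 (step 2): P = [8, 9];  Q = [1, 2]
  Insert 6 (step 3): P = [6, 9] / [8];  Q = [1, 2] / [3]
  Insert 4 (step 4): P = [4, 9] / [6] / [8];  Q = [1, 2] / [3] / [4]
  Insert 1 (step 5): P = [1, 9] / [4] / [6] / [8];  Q = [1, 2] / [3] / [4] / [5]
  Insert 5 (step 6): P = [1, 5] / [4, 9] / [6] / [8];  Q = [1, 2] / [3, 6] / [4] / [5]
  Insert 3 (step 7): P = [1, 3] / [4, 5] / [6, 9] / [8];  Q = [1, 2] / [3, 6] / [4, 7] / [5]
  Insert 2 (step 8): P = [1, 2] / [3, 5] / [4, 9] / [6] / [8];  Q = [1, 2] / [3, 6] / [4, 7] / [5] / [8]
  Insert 7 (step 9): P = [1, 2, 7] / [3, 5] / [4, 9] / [6] / [8];  Q = [1, 2, 9] / [3, 6] / [4, 7] / [5] / [8]
Final shape: (3, 2, 2, 1, 1).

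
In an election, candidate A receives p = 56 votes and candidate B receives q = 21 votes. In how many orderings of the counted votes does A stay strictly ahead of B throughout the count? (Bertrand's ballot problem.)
Strict-lead orderings = 1816689520403260900

Total orderings of the 77 votes with 56 for A: C(77, 56) = 3996716944887173980. By the Bertrand ballot formula (Cycle Lemma / reflection principle), the number of orderings in which A is strictly ahead of B throughout is (p − q)/(p + q) · C(p + q, p) = (56 − 21)/(56 + 21) · 3996716944887173980 = 1816689520403260900.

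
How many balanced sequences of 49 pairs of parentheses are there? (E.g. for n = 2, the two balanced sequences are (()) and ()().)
C_49 = 509552245179617138054608572

These balanced parentheses are counted by the Catalan number C_n = (1/(n + 1)) · C(2n, n). For n = 49: C_49 = (1/50) · C(98, 49) = 25477612258980856902730428600/50 = 509552245179617138054608572.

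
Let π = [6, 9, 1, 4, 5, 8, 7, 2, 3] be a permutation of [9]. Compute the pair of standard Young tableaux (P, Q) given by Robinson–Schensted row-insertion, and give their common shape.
P = [1, 2, 3, 7] / [4, 5] / [6, 8] / [9];  Q = [1, 2, 5, 6] / [3, 4] / [7, 9] / [8];  common shape = (4, 2, 2, 1)

Row-insert the values π_1, π_2, … into P one at a time, bumping the leftmost entry strictly greater than the inserted value down to the next row. The recording tableau Q records, in position (i, j), the step at which that cell was added to P.
  Insert 6 (step 1): P = [6];  Q = [1]
  Insert 9 (step 2): P = [6, 9];  Q = [1, 2]
  Insert 1 (step 3): P = [1, 9] / [6];  Q = [1, 2] / [3]
  Insert 4 (step 4): P = [1, 4] / [6, 9];  Q = [1, 2] / [3, 4]
  Insert 5 (step 5): P = [1, 4, 5] / [6, 9];  Q = [1, 2, 5] / [3, 4]
  Insert 8 (step 6): P = [1, 4, 5, 8] / [6, 9];  Q = [1, 2, 5, 6] / [3, 4]
  Insert 7 (step 7): P = [1, 4, 5, 7] / [6, 8] / [9];  Q = [1, 2, 5, 6] / [3, 4] / [7]
  Insert 2 (step 8): P = [1, 2, 5, 7] / [4, 8] / [6] / [9];  Q = [1, 2, 5, 6] / [3, 4] / [7] / [8]
  Insert 3 (step 9): P = [1, 2, 3, 7] / [4, 5] / [6, 8] / [9];  Q = [1, 2, 5, 6] / [3, 4] / [7, 9] / [8]
Final shape: (4, 2, 2, 1).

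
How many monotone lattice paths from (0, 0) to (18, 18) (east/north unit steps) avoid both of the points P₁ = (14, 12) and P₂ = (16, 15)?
Number of paths = 5007386350

Inclusion–exclusion. Total paths: C(36, 18) = 9075135300. Through P₁: C(26, 14)·C(10, 4) = 2028117000. Through P₂: C(31, 16)·C(5, 2) = 3005401950. Since P₁ is strictly southwest of P₂, a monotone path through both must visit P₁ then P₂; paths through both = C(26, 14)·C(5, 2)·C(5, 2) = 965770000. Avoid both = 9075135300 − 2028117000 − 3005401950 + 965770000 = 5007386350.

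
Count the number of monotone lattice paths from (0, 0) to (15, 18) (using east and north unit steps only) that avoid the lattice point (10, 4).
Number of paths = 1025518692

Total paths from (0, 0) to (15, 18): C(33, 15) = 1037158320. Paths through (10, 4): (paths (0, 0) → (10, 4)) × (paths (10, 4) → (15, 18)) = C(14, 10) · C(19, 5) = 1001 · 11628 = 11639628. Avoidance count = 1037158320 − 11639628 = 1025518692.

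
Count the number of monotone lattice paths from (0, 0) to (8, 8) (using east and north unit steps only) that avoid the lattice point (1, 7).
Number of paths = 12806

Total paths from (0, 0) to (8, 8): C(16, 8) = 12870. Paths through (1, 7): (paths (0, 0) → (1, 7)) × (paths (1, 7) → (8, 8)) = C(8, 1) · C(8, 7) = 8 · 8 = 64. Avoidance count = 12870 − 64 = 12806.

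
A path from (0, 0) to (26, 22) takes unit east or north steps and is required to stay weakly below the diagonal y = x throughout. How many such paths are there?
Number of paths = 5071418015120

By the reflection principle (André's argument), the number of monotone paths to (26, 22) with n ≤ m that never go above y = x is C(48, 26) − C(48, 27) = 27385657281648 − 22314239266528 = 5071418015120.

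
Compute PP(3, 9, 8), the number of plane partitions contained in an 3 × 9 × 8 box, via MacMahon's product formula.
PP(3, 9, 8) = 198520691512

Evaluate the triple product over i = 1..3, j = 1..9, k = 1..8. The factors are (2/1) · (3/2) · (4/3) · (5/4) · (6/5) · (7/6) · (8/7) · (9/8) · … (216 factors total). The numerators and denominators telescope so the product is an integer; carrying out the multiplication exactly gives PP(3, 9, 8) = 198520691512.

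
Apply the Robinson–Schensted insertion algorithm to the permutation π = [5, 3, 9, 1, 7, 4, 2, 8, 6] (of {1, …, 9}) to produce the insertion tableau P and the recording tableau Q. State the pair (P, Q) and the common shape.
P = [1, 2, 6] / [3, 4, 8] / [5, 7] / [9];  Q = [1, 3, 8] / [2, 5, 9] / [4, 6] / [7];  common shape = (3, 3, 2, 1)

Row-insert the values π_1, π_2, … into P one at a time, bumping the leftmost entry strictly greater than the inserted value down to the next row. The recording tableau Q records, in position (i, j), the step at which that cell was added to P.
  Insert 5 (step 1): P = [5];  Q = [1]
  Insert 3 (step 2): P = [3] / [5];  Q = [1] / [2]
  Insert 9 (step 3): P = [3, 9] / [5];  Q = [1, 3] / [2]
  Insert 1 (step 4): P = [1, 9] / [3] / [5];  Q = [1, 3] / [2] / [4]
  Insert 7 (step 5): P = [1, 7] / [3, 9] / [5];  Q = [1, 3] / [2, 5] / [4]
  Insert 4 (step 6): P = [1, 4] / [3, 7] / [5, 9];  Q = [1, 3] / [2, 5] / [4, 6]
  Insert 2 (step 7): P = [1, 2] / [3, 4] / [5, 7] / [9];  Q = [1, 3] / [2, 5] / [4, 6] / [7]
  Insert 8 (step 8): P = [1, 2, 8] / [3, 4] / [5, 7] / [9];  Q = [1, 3, 8] / [2, 5] / [4, 6] / [7]
  Insert 6 (step 9): P = [1, 2, 6] / [3, 4, 8] / [5, 7] / [9];  Q = [1, 3, 8] / [2, 5, 9] / [4, 6] / [7]
Final shape: (3, 3, 2, 1).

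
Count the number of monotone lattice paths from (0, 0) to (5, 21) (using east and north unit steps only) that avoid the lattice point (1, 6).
Number of paths = 38648

Total paths from (0, 0) to (5, 21): C(26, 5) = 65780. Paths through (1, 6): (paths (0, 0) → (1, 6)) × (paths (1, 6) → (5, 21)) = C(7, 1) · C(19, 4) = 7 · 3876 = 27132. Avoidance count = 65780 − 27132 = 38648.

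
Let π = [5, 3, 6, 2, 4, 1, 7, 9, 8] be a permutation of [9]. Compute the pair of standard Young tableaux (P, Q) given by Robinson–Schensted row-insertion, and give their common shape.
P = [1, 4, 7, 8] / [2, 6, 9] / [3] / [5];  Q = [1, 3, 7, 8] / [2, 5, 9] / [4] / [6];  common shape = (4, 3, 1, 1)

Row-insert the values π_1, π_2, … into P one at a time, bumping the leftmost entry strictly greater than the inserted value down to the next row. The recording tableau Q records, in position (i, j), the step at which that cell was added to P.
  Insert 5 (step 1): P = [5];  Q = [1]
  Insert 3 (step 2): P = [3] / [5];  Q = [1] / [2]
  Insert 6 (step 3): P = [3, 6] / [5];  Q = [1, 3] / [2]
  Insert 2 (step 4): P = [2, 6] / [3] / [5];  Q = [1, 3] / [2] / [4]
  Insert 4 (step 5): P = [2, 4] / [3, 6] / [5];  Q = [1, 3] / [2, 5] / [4]
  Insert 1 (step 6): P = [1, 4] / [2, 6] / [3] / [5];  Q = [1, 3] / [2, 5] / [4] / [6]
  Insert 7 (step 7): P = [1, 4, 7] / [2, 6] / [3] / [5];  Q = [1, 3, 7] / [2, 5] / [4] / [6]
  Insert 9 (step 8): P = [1, 4, 7, 9] / [2, 6] / [3] / [5];  Q = [1, 3, 7, 8] / [2, 5] / [4] / [6]
  Insert 8 (step 9): P = [1, 4, 7, 8] / [2, 6, 9] / [3] / [5];  Q = [1, 3, 7, 8] / [2, 5, 9] / [4] / [6]
Final shape: (4, 3, 1, 1).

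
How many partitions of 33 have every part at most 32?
p(33, parts ≤ 32) = 10142

Use the recurrence p(n, m) = p(n, m−1) + p(n−m, m): either the largest part is < m (count p(n, m−1)) or the largest part is exactly m (remove one copy of m, count p(n−m, m)). With p(0, ·) = 1 this gives p(33, parts ≤ 32) = 10142. (By conjugating Young diagrams, this also counts partitions of 33 into at most 32 parts.)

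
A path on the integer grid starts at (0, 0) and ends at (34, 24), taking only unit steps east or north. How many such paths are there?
Number of paths = 12832205713993575

A monotone lattice path from (0, 0) to (34, 24) consists of 34 east steps and 24 north steps in some order, so it is determined by which 34 of the 58 steps are east. The count is C(58, 34) = 12832205713993575.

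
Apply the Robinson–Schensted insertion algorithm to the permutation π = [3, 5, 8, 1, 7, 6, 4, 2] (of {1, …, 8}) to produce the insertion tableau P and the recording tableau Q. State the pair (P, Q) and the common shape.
P = [1, 2, 6] / [3, 4] / [5] / [7] / [8];  Q = [1, 2, 3] / [4, 5] / [6] / [7] / [8];  common shape = (3, 2, 1, 1, 1)

Row-insert the values π_1, π_2, … into P one at a time, bumping the leftmost entry strictly greater than the inserted value down to the next row. The recording tableau Q records, in position (i, j), the step at which that cell was added to P.
  Insert 3 (step 1): P = [3];  Q = [1]
  Insert 5 (step 2): P = [3, 5];  Q = [1, 2]
  Insert 8 (step 3): P = [3, 5, 8];  Q = [1, 2, 3]
  Insert 1 (step 4): P = [1, 5, 8] / [3];  Q = [1, 2, 3] / [4]
  Insert 7 (step 5): P = [1, 5, 7] / [3, 8];  Q = [1, 2, 3] / [4, 5]
  Insert 6 (step 6): P = [1, 5, 6] / [3, 7] / [8];  Q = [1, 2, 3] / [4, 5] / [6]
  Insert 4 (step 7): P = [1, 4, 6] / [3, 5] / [7] / [8];  Q = [1, 2, 3] / [4, 5] / [6] / [7]
  Insert 2 (step 8): P = [1, 2, 6] / [3, 4] / [5] / [7] / [8];  Q = [1, 2, 3] / [4, 5] / [6] / [7] / [8]
Final shape: (3, 2, 1, 1, 1).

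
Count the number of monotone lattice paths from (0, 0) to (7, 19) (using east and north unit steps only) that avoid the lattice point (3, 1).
Number of paths = 628540

Total paths from (0, 0) to (7, 19): C(26, 7) = 657800. Paths through (3, 1): (paths (0, 0) → (3, 1)) × (paths (3, 1) → (7, 19)) = C(4, 3) · C(22, 4) = 4 · 7315 = 29260. Avoidance count = 657800 − 29260 = 628540.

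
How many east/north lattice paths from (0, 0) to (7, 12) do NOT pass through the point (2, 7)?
Number of paths = 41316

Total paths from (0, 0) to (7, 12): C(19, 7) = 50388. Paths through (2, 7): (paths (0, 0) → (2, 7)) × (paths (2, 7) → (7, 12)) = C(9, 2) · C(10, 5) = 36 · 252 = 9072. Avoidance count = 50388 − 9072 = 41316.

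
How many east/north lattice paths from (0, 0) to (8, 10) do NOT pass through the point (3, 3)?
Number of paths = 27918

Total paths from (0, 0) to (8, 10): C(18, 8) = 43758. Paths through (3, 3): (paths (0, 0) → (3, 3)) × (paths (3, 3) → (8, 10)) = C(6, 3) · C(12, 5) = 20 · 792 = 15840. Avoidance count = 43758 − 15840 = 27918.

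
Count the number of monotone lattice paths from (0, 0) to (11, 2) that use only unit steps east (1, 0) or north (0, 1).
Number of paths = 78

A monotone lattice path from (0, 0) to (11, 2) consists of 11 east steps and 2 north steps in some order, so it is determined by which 11 of the 13 steps are east. The count is C(13, 11) = 78.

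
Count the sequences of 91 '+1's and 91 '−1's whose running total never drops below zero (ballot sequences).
C_91 = 3935312233584004685417853572763349509774031680023800

These ballot sequences are counted by the Catalan number C_n = (1/(n + 1)) · C(2n, n). For n = 91: C_91 = (1/92) · C(182, 91) = 362048725489728431058442528694228154899210914562189600/92 = 3935312233584004685417853572763349509774031680023800.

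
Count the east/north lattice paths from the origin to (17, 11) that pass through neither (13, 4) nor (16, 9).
Number of paths = 14959695

Inclusion–exclusion. Total paths: C(28, 17) = 21474180. Through P₁: C(17, 13)·C(11, 4) = 785400. Through P₂: C(25, 16)·C(3, 1) = 6128925. Since P₁ is strictly southwest of P₂, a monotone path through both must visit P₁ then P₂; paths through both = C(17, 13)·C(8, 3)·C(3, 1) = 399840. Avoid both = 21474180 − 785400 − 6128925 + 399840 = 14959695.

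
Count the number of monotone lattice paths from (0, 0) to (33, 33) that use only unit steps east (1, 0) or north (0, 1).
Number of paths = 7219428434016265740

A monotone lattice path from (0, 0) to (33, 33) consists of 33 east steps and 33 north steps in some order, so it is determined by which 33 of the 66 steps are east. The count is C(66, 33) = 7219428434016265740.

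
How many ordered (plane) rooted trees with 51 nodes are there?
C_50 = 1978261657756160653623774456

These ordered rooted trees are counted by the Catalan number C_n = (1/(n + 1)) · C(2n, n). For n = 50: C_50 = (1/51) · C(100, 50) = 100891344545564193334812497256/51 = 1978261657756160653623774456.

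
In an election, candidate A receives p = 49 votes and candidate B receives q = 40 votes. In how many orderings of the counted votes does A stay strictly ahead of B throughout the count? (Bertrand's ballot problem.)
Strict-lead orderings = 3363534193650154084231110

Total orderings of the 89 votes with 49 for A: C(89, 49) = 33261615914984857055174310. By the Bertrand ballot formula (Cycle Lemma / reflection principle), the number of orderings in which A is strictly ahead of B throughout is (p − q)/(p + q) · C(p + q, p) = (49 − 40)/(49 + 40) · 33261615914984857055174310 = 3363534193650154084231110.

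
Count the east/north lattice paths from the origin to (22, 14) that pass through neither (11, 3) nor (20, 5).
Number of paths = 3537698902

Inclusion–exclusion. Total paths: C(36, 22) = 3796297200. Through P₁: C(14, 11)·C(22, 11) = 256777248. Through P₂: C(25, 20)·C(11, 2) = 2922150. Since P₁ is strictly southwest of P₂, a monotone path through both must visit P₁ then P₂; paths through both = C(14, 11)·C(11, 9)·C(11, 2) = 1101100. Avoid both = 3796297200 − 256777248 − 2922150 + 1101100 = 3537698902.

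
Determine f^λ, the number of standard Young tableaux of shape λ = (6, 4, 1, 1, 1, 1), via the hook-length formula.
# SYT of shape (6, 4, 1, 1, 1, 1) = 28665

Hook-length formula: f^λ = n! / Π hook(c), product over all cells c of the Young diagram. For λ = (6, 4, 1, 1, 1, 1), n = 14 boxes. Hook lengths by row (left-to-right, top-to-bottom): [11, 6, 5, 4, 2, 1]; [8, 3, 2, 1]; [4]; [3]; [2]; [1]. Product of hooks = 3041280. So f^λ = 14! / 3041280 = 87178291200 / 3041280 = 28665.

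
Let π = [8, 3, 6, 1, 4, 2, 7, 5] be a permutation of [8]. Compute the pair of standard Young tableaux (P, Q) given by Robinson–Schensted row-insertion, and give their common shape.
P = [1, 2, 5] / [3, 4, 7] / [6] / [8];  Q = [1, 3, 7] / [2, 5, 8] / [4] / [6];  common shape = (3, 3, 1, 1)

Row-insert the values π_1, π_2, … into P one at a time, bumping the leftmost entry strictly greater than the inserted value down to the next row. The recording tableau Q records, in position (i, j), the step at which that cell was added to P.
  Insert 8 (step 1): P = [8];  Q = [1]
  Insert 3 (step 2): P = [3] / [8];  Q = [1] / [2]
  Insert 6 (step 3): P = [3, 6] / [8];  Q = [1, 3] / [2]
  Insert 1 (step 4): P = [1, 6] / [3] / [8];  Q = [1, 3] / [2] / [4]
  Insert 4 (step 5): P = [1, 4] / [3, 6] / [8];  Q = [1, 3] / [2, 5] / [4]
  Insert 2 (step 6): P = [1, 2] / [3, 4] / [6] / [8];  Q = [1, 3] / [2, 5] / [4] / [6]
  Insert 7 (step 7): P = [1, 2, 7] / [3, 4] / [6] / [8];  Q = [1, 3, 7] / [2, 5] / [4] / [6]
  Insert 5 (step 8): P = [1, 2, 5] / [3, 4, 7] / [6] / [8];  Q = [1, 3, 7] / [2, 5, 8] / [4] / [6]
Final shape: (3, 3, 1, 1).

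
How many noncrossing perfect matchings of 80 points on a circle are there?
C_40 = 2622127042276492108820

These noncrossing handshakes are counted by the Catalan number C_n = (1/(n + 1)) · C(2n, n). For n = 40: C_40 = (1/41) · C(80, 40) = 107507208733336176461620/41 = 2622127042276492108820.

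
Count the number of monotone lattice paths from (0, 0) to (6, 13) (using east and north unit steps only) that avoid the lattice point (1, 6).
Number of paths = 21588

Total paths from (0, 0) to (6, 13): C(19, 6) = 27132. Paths through (1, 6): (paths (0, 0) → (1, 6)) × (paths (1, 6) → (6, 13)) = C(7, 1) · C(12, 5) = 7 · 792 = 5544. Avoidance count = 27132 − 5544 = 21588.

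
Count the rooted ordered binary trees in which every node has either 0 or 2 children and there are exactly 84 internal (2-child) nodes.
C_84 = 270557451039395118028642463289168566420671280440

These full binary trees are counted by the Catalan number C_n = (1/(n + 1)) · C(2n, n). For n = 84: C_84 = (1/85) · C(168, 84) = 22997383338348585032434609379579328145757058837400/85 = 270557451039395118028642463289168566420671280440.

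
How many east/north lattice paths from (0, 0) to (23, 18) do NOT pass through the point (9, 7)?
Number of paths = 151119984600

Total paths from (0, 0) to (23, 18): C(41, 23) = 202112640600. Paths through (9, 7): (paths (0, 0) → (9, 7)) × (paths (9, 7) → (23, 18)) = C(16, 9) · C(25, 14) = 11440 · 4457400 = 50992656000. Avoidance count = 202112640600 − 50992656000 = 151119984600.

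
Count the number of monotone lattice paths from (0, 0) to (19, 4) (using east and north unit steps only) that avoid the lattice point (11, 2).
Number of paths = 5345

Total paths from (0, 0) to (19, 4): C(23, 19) = 8855. Paths through (11, 2): (paths (0, 0) → (11, 2)) × (paths (11, 2) → (19, 4)) = C(13, 11) · C(10, 8) = 78 · 45 = 3510. Avoidance count = 8855 − 3510 = 5345.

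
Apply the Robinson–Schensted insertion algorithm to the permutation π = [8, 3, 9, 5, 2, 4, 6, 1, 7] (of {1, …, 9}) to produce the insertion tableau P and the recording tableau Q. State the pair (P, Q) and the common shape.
P = [1, 4, 6, 7] / [2, 5] / [3, 9] / [8];  Q = [1, 3, 7, 9] / [2, 4] / [5, 6] / [8];  common shape = (4, 2, 2, 1)

Row-insert the values π_1, π_2, … into P one at a time, bumping the leftmost entry strictly greater than the inserted value down to the next row. The recording tableau Q records, in position (i, j), the step at which that cell was added to P.
  Insert 8 (step 1): P = [8];  Q = [1]
  Insert 3 (step 2): P = [3] / [8];  Q = [1] / [2]
  Insert 9 (step 3): P = [3, 9] / [8];  Q = [1, 3] / [2]
  Insert 5 (step 4): P = [3, 5] / [8, 9];  Q = [1, 3] / [2, 4]
  Insert 2 (step 5): P = [2, 5] / [3, 9] / [8];  Q = [1, 3] / [2, 4] / [5]
  Insert 4 (step 6): P = [2, 4] / [3, 5] / [8, 9];  Q = [1, 3] / [2, 4] / [5, 6]
  Insert 6 (step 7): P = [2, 4, 6] / [3, 5] / [8, 9];  Q = [1, 3, 7] / [2, 4] / [5, 6]
  Insert 1 (step 8): P = [1, 4, 6] / [2, 5] / [3, 9] / [8];  Q = [1, 3, 7] / [2, 4] / [5, 6] / [8]
  Insert 7 (step 9): P = [1, 4, 6, 7] / [2, 5] / [3, 9] / [8];  Q = [1, 3, 7, 9] / [2, 4] / [5, 6] / [8]
Final shape: (4, 2, 2, 1).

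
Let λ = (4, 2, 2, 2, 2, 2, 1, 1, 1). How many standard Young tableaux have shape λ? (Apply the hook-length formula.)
# SYT of shape (4, 2, 2, 2, 2, 2, 1, 1, 1) = 170170

Hook-length formula: f^λ = n! / Π hook(c), product over all cells c of the Young diagram. For λ = (4, 2, 2, 2, 2, 2, 1, 1, 1), n = 17 boxes. Hook lengths by row (left-to-right, top-to-bottom): [12, 8, 2, 1]; [9, 5]; [8, 4]; [7, 3]; [6, 2]; [5, 1]; [3]; [2]; [1]. Product of hooks = 2090188800. So f^λ = 17! / 2090188800 = 355687428096000 / 2090188800 = 170170.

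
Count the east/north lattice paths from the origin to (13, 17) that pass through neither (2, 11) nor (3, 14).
Number of paths = 118689274

Inclusion–exclusion. Total paths: C(30, 13) = 119759850. Through P₁: C(13, 2)·C(17, 11) = 965328. Through P₂: C(17, 3)·C(13, 10) = 194480. Since P₁ is strictly southwest of P₂, a monotone path through both must visit P₁ then P₂; paths through both = C(13, 2)·C(4, 1)·C(13, 10) = 89232. Avoid both = 119759850 − 965328 − 194480 + 89232 = 118689274.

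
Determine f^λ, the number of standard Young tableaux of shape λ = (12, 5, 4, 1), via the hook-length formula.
# SYT of shape (12, 5, 4, 1) = 76403712

Hook-length formula: f^λ = n! / Π hook(c), product over all cells c of the Young diagram. For λ = (12, 5, 4, 1), n = 22 boxes. Hook lengths by row (left-to-right, top-to-bottom): [15, 13, 12, 11, 9, 7, 6, 5, 4, 3, 2, 1]; [7, 5, 4, 3, 1]; [5, 3, 2, 1]; [1]. Product of hooks = 14711336640000. So f^λ = 22! / 14711336640000 = 1124000727777607680000 / 14711336640000 = 76403712.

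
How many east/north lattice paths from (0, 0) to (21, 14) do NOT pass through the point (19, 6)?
Number of paths = 2311989900

Total paths from (0, 0) to (21, 14): C(35, 21) = 2319959400. Paths through (19, 6): (paths (0, 0) → (19, 6)) × (paths (19, 6) → (21, 14)) = C(25, 19) · C(10, 2) = 177100 · 45 = 7969500. Avoidance count = 2319959400 − 7969500 = 2311989900.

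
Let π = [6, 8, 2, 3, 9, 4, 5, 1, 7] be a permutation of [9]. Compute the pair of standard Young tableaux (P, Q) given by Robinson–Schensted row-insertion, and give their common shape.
P = [1, 3, 4, 5, 7] / [2, 8, 9] / [6];  Q = [1, 2, 5, 7, 9] / [3, 4, 6] / [8];  common shape = (5, 3, 1)

Row-insert the values π_1, π_2, … into P one at a time, bumping the leftmost entry strictly greater than the inserted value down to the next row. The recording tableau Q records, in position (i, j), the step at which that cell was added to P.
  Insert 6 (step 1): P = [6];  Q = [1]
  Insert 8 (step 2): P = [6, 8];  Q = [1, 2]
  Insert 2 (step 3): P = [2, 8] / [6];  Q = [1, 2] / [3]
  Insert 3 (step 4): P = [2, 3] / [6, 8];  Q = [1, 2] / [3, 4]
  Insert 9 (step 5): P = [2, 3, 9] / [6, 8];  Q = [1, 2, 5] / [3, 4]
  Insert 4 (step 6): P = [2, 3, 4] / [6, 8, 9];  Q = [1, 2, 5] / [3, 4, 6]
  Insert 5 (step 7): P = [2, 3, 4, 5] / [6, 8, 9];  Q = [1, 2, 5, 7] / [3, 4, 6]
  Insert 1 (step 8): P = [1, 3, 4, 5] / [2, 8, 9] / [6];  Q = [1, 2, 5, 7] / [3, 4, 6] / [8]
  Insert 7 (step 9): P = [1, 3, 4, 5, 7] / [2, 8, 9] / [6];  Q = [1, 2, 5, 7, 9] / [3, 4, 6] / [8]
Final shape: (5, 3, 1).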